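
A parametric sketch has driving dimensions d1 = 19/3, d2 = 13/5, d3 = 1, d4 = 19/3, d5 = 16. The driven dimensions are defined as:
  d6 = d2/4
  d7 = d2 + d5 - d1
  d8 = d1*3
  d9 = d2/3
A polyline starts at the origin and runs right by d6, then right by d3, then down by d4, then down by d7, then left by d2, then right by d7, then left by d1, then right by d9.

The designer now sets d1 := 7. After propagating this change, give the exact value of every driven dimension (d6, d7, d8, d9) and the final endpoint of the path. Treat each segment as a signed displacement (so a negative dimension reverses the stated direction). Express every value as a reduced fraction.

d6 = 13/20
d7 = 58/5
d8 = 21
d9 = 13/15
endpoint = (271/60, -269/15)

Apply edit: d1 := 7
  d6 = d2/4 = 13/20
  d7 = d2 + d5 - d1 = 58/5
  d8 = d1*3 = 21
  d9 = d2/3 = 13/15
Walk from origin (0, 0):
  seg 1: right by d6 = 13/20 → (13/20, 0)
  seg 2: right by d3 = 1 → (33/20, 0)
  seg 3: down by d4 = 19/3 → (33/20, -19/3)
  seg 4: down by d7 = 58/5 → (33/20, -269/15)
  seg 5: left by d2 = 13/5 → (-19/20, -269/15)
  seg 6: right by d7 = 58/5 → (213/20, -269/15)
  seg 7: left by d1 = 7 → (73/20, -269/15)
  seg 8: right by d9 = 13/15 → (271/60, -269/15)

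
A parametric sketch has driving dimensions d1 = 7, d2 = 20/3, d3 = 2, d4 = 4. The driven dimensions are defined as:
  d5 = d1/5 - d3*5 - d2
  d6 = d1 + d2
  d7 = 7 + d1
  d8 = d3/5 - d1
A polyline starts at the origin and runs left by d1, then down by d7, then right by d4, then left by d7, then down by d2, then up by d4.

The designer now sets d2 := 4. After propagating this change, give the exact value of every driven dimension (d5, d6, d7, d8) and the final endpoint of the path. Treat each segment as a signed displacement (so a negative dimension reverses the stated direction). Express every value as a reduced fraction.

d5 = -63/5
d6 = 11
d7 = 14
d8 = -33/5
endpoint = (-17, -14)

Apply edit: d2 := 4
  d5 = d1/5 - d3*5 - d2 = -63/5
  d6 = d1 + d2 = 11
  d7 = 7 + d1 = 14
  d8 = d3/5 - d1 = -33/5
Walk from origin (0, 0):
  seg 1: left by d1 = 7 → (-7, 0)
  seg 2: down by d7 = 14 → (-7, -14)
  seg 3: right by d4 = 4 → (-3, -14)
  seg 4: left by d7 = 14 → (-17, -14)
  seg 5: down by d2 = 4 → (-17, -18)
  seg 6: up by d4 = 4 → (-17, -14)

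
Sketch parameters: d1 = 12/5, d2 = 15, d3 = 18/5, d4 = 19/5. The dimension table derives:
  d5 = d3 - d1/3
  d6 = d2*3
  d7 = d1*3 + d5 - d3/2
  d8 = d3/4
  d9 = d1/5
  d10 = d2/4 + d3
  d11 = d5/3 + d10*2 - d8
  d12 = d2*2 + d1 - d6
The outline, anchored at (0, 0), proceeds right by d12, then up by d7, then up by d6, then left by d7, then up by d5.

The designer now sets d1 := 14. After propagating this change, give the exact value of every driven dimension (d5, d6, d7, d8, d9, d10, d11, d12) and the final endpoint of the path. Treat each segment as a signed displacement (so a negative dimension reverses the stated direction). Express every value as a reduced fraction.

Apply edit: d1 := 14
  d5 = d3 - d1/3 = -16/15
  d6 = d2*3 = 45
  d7 = d1*3 + d5 - d3/2 = 587/15
  d8 = d3/4 = 9/10
  d9 = d1/5 = 14/5
  d10 = d2/4 + d3 = 147/20
  d11 = d5/3 + d10*2 - d8 = 121/9
  d12 = d2*2 + d1 - d6 = -1
Walk from origin (0, 0):
  seg 1: right by d12 = -1 → (-1, 0)
  seg 2: up by d7 = 587/15 → (-1, 587/15)
  seg 3: up by d6 = 45 → (-1, 1262/15)
  seg 4: left by d7 = 587/15 → (-602/15, 1262/15)
  seg 5: up by d5 = -16/15 → (-602/15, 1246/15)

d5 = -16/15
d6 = 45
d7 = 587/15
d8 = 9/10
d9 = 14/5
d10 = 147/20
d11 = 121/9
d12 = -1
endpoint = (-602/15, 1246/15)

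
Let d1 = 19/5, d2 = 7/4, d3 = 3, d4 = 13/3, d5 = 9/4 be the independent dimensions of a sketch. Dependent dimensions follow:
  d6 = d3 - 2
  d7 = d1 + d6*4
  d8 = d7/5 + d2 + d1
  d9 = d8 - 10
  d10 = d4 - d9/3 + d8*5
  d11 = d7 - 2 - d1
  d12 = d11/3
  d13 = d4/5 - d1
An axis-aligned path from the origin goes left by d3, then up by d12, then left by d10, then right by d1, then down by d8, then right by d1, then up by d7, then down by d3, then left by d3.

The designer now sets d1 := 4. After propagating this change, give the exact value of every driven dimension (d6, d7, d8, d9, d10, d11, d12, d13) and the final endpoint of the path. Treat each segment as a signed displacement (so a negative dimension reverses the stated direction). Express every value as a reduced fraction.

d6 = 1
d7 = 8
d8 = 147/20
d9 = -53/20
d10 = 1259/30
d11 = 2
d12 = 2/3
d13 = -47/15
endpoint = (-1199/30, -101/60)

Apply edit: d1 := 4
  d6 = d3 - 2 = 1
  d7 = d1 + d6*4 = 8
  d8 = d7/5 + d2 + d1 = 147/20
  d9 = d8 - 10 = -53/20
  d10 = d4 - d9/3 + d8*5 = 1259/30
  d11 = d7 - 2 - d1 = 2
  d12 = d11/3 = 2/3
  d13 = d4/5 - d1 = -47/15
Walk from origin (0, 0):
  seg 1: left by d3 = 3 → (-3, 0)
  seg 2: up by d12 = 2/3 → (-3, 2/3)
  seg 3: left by d10 = 1259/30 → (-1349/30, 2/3)
  seg 4: right by d1 = 4 → (-1229/30, 2/3)
  seg 5: down by d8 = 147/20 → (-1229/30, -401/60)
  seg 6: right by d1 = 4 → (-1109/30, -401/60)
  seg 7: up by d7 = 8 → (-1109/30, 79/60)
  seg 8: down by d3 = 3 → (-1109/30, -101/60)
  seg 9: left by d3 = 3 → (-1199/30, -101/60)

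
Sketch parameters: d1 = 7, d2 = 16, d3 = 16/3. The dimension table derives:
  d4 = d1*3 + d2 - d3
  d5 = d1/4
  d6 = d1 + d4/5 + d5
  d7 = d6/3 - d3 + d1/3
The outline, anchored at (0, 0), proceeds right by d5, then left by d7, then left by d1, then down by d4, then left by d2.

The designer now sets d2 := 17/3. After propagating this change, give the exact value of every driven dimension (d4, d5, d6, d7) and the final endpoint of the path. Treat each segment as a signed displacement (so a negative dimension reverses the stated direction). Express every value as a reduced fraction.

Apply edit: d2 := 17/3
  d4 = d1*3 + d2 - d3 = 64/3
  d5 = d1/4 = 7/4
  d6 = d1 + d4/5 + d5 = 781/60
  d7 = d6/3 - d3 + d1/3 = 241/180
Walk from origin (0, 0):
  seg 1: right by d5 = 7/4 → (7/4, 0)
  seg 2: left by d7 = 241/180 → (37/90, 0)
  seg 3: left by d1 = 7 → (-593/90, 0)
  seg 4: down by d4 = 64/3 → (-593/90, -64/3)
  seg 5: left by d2 = 17/3 → (-1103/90, -64/3)

d4 = 64/3
d5 = 7/4
d6 = 781/60
d7 = 241/180
endpoint = (-1103/90, -64/3)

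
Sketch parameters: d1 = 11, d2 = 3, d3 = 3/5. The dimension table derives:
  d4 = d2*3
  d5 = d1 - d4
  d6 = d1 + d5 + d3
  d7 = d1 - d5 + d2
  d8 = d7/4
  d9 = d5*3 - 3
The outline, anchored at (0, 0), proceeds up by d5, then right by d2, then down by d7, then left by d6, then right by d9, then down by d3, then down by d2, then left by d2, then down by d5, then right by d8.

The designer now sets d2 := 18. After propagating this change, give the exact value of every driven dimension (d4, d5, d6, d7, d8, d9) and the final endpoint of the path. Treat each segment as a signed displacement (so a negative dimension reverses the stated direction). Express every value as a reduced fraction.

d4 = 54
d5 = -43
d6 = -157/5
d7 = 72
d8 = 18
d9 = -132
endpoint = (-413/5, -453/5)

Apply edit: d2 := 18
  d4 = d2*3 = 54
  d5 = d1 - d4 = -43
  d6 = d1 + d5 + d3 = -157/5
  d7 = d1 - d5 + d2 = 72
  d8 = d7/4 = 18
  d9 = d5*3 - 3 = -132
Walk from origin (0, 0):
  seg 1: up by d5 = -43 → (0, -43)
  seg 2: right by d2 = 18 → (18, -43)
  seg 3: down by d7 = 72 → (18, -115)
  seg 4: left by d6 = -157/5 → (247/5, -115)
  seg 5: right by d9 = -132 → (-413/5, -115)
  seg 6: down by d3 = 3/5 → (-413/5, -578/5)
  seg 7: down by d2 = 18 → (-413/5, -668/5)
  seg 8: left by d2 = 18 → (-503/5, -668/5)
  seg 9: down by d5 = -43 → (-503/5, -453/5)
  seg 10: right by d8 = 18 → (-413/5, -453/5)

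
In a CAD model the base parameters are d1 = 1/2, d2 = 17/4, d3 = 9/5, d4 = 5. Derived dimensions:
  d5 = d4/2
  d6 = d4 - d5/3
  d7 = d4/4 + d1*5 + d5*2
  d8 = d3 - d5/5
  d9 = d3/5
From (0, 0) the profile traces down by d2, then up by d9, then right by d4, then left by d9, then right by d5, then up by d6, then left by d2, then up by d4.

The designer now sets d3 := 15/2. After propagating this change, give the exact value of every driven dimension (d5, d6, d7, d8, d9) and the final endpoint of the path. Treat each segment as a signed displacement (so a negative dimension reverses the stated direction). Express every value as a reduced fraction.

Apply edit: d3 := 15/2
  d5 = d4/2 = 5/2
  d6 = d4 - d5/3 = 25/6
  d7 = d4/4 + d1*5 + d5*2 = 35/4
  d8 = d3 - d5/5 = 7
  d9 = d3/5 = 3/2
Walk from origin (0, 0):
  seg 1: down by d2 = 17/4 → (0, -17/4)
  seg 2: up by d9 = 3/2 → (0, -11/4)
  seg 3: right by d4 = 5 → (5, -11/4)
  seg 4: left by d9 = 3/2 → (7/2, -11/4)
  seg 5: right by d5 = 5/2 → (6, -11/4)
  seg 6: up by d6 = 25/6 → (6, 17/12)
  seg 7: left by d2 = 17/4 → (7/4, 17/12)
  seg 8: up by d4 = 5 → (7/4, 77/12)

d5 = 5/2
d6 = 25/6
d7 = 35/4
d8 = 7
d9 = 3/2
endpoint = (7/4, 77/12)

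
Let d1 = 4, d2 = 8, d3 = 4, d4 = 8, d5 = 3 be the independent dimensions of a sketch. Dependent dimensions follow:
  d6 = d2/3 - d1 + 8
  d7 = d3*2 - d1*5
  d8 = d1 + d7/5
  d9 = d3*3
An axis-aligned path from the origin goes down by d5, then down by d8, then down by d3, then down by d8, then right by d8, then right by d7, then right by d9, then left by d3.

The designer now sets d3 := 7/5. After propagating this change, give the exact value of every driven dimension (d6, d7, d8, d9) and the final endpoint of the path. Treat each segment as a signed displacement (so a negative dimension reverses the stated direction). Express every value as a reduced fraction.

Apply edit: d3 := 7/5
  d6 = d2/3 - d1 + 8 = 20/3
  d7 = d3*2 - d1*5 = -86/5
  d8 = d1 + d7/5 = 14/25
  d9 = d3*3 = 21/5
Walk from origin (0, 0):
  seg 1: down by d5 = 3 → (0, -3)
  seg 2: down by d8 = 14/25 → (0, -89/25)
  seg 3: down by d3 = 7/5 → (0, -124/25)
  seg 4: down by d8 = 14/25 → (0, -138/25)
  seg 5: right by d8 = 14/25 → (14/25, -138/25)
  seg 6: right by d7 = -86/5 → (-416/25, -138/25)
  seg 7: right by d9 = 21/5 → (-311/25, -138/25)
  seg 8: left by d3 = 7/5 → (-346/25, -138/25)

d6 = 20/3
d7 = -86/5
d8 = 14/25
d9 = 21/5
endpoint = (-346/25, -138/25)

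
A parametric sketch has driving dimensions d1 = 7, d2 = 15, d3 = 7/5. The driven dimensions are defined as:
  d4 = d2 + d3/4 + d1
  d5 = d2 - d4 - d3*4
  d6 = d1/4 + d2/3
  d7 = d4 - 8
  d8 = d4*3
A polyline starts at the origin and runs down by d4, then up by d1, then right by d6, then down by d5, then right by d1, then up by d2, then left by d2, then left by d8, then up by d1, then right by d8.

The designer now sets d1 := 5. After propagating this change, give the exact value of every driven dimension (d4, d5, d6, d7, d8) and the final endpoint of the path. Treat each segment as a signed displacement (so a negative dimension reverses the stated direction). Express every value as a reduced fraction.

Apply edit: d1 := 5
  d4 = d2 + d3/4 + d1 = 407/20
  d5 = d2 - d4 - d3*4 = -219/20
  d6 = d1/4 + d2/3 = 25/4
  d7 = d4 - 8 = 247/20
  d8 = d4*3 = 1221/20
Walk from origin (0, 0):
  seg 1: down by d4 = 407/20 → (0, -407/20)
  seg 2: up by d1 = 5 → (0, -307/20)
  seg 3: right by d6 = 25/4 → (25/4, -307/20)
  seg 4: down by d5 = -219/20 → (25/4, -22/5)
  seg 5: right by d1 = 5 → (45/4, -22/5)
  seg 6: up by d2 = 15 → (45/4, 53/5)
  seg 7: left by d2 = 15 → (-15/4, 53/5)
  seg 8: left by d8 = 1221/20 → (-324/5, 53/5)
  seg 9: up by d1 = 5 → (-324/5, 78/5)
  seg 10: right by d8 = 1221/20 → (-15/4, 78/5)

d4 = 407/20
d5 = -219/20
d6 = 25/4
d7 = 247/20
d8 = 1221/20
endpoint = (-15/4, 78/5)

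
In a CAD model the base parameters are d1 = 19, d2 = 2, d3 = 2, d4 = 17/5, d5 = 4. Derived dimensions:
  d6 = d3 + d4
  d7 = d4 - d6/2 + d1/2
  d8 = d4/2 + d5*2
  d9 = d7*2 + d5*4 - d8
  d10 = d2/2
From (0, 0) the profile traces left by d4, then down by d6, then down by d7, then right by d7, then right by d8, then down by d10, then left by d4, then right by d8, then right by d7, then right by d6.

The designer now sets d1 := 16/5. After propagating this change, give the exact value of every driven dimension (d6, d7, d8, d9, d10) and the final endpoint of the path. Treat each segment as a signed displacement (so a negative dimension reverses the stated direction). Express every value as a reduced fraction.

Apply edit: d1 := 16/5
  d6 = d3 + d4 = 27/5
  d7 = d4 - d6/2 + d1/2 = 23/10
  d8 = d4/2 + d5*2 = 97/10
  d9 = d7*2 + d5*4 - d8 = 109/10
  d10 = d2/2 = 1
Walk from origin (0, 0):
  seg 1: left by d4 = 17/5 → (-17/5, 0)
  seg 2: down by d6 = 27/5 → (-17/5, -27/5)
  seg 3: down by d7 = 23/10 → (-17/5, -77/10)
  seg 4: right by d7 = 23/10 → (-11/10, -77/10)
  seg 5: right by d8 = 97/10 → (43/5, -77/10)
  seg 6: down by d10 = 1 → (43/5, -87/10)
  seg 7: left by d4 = 17/5 → (26/5, -87/10)
  seg 8: right by d8 = 97/10 → (149/10, -87/10)
  seg 9: right by d7 = 23/10 → (86/5, -87/10)
  seg 10: right by d6 = 27/5 → (113/5, -87/10)

d6 = 27/5
d7 = 23/10
d8 = 97/10
d9 = 109/10
d10 = 1
endpoint = (113/5, -87/10)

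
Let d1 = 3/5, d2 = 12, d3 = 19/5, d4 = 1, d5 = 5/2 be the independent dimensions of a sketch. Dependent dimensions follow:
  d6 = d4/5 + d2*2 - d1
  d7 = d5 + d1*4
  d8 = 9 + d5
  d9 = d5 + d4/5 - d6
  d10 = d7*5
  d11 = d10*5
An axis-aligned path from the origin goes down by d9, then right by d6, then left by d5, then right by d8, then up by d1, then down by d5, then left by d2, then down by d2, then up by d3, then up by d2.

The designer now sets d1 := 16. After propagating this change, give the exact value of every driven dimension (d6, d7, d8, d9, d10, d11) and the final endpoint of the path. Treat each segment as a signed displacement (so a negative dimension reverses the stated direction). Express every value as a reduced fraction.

d6 = 41/5
d7 = 133/2
d8 = 23/2
d9 = -11/2
d10 = 665/2
d11 = 3325/2
endpoint = (26/5, 114/5)

Apply edit: d1 := 16
  d6 = d4/5 + d2*2 - d1 = 41/5
  d7 = d5 + d1*4 = 133/2
  d8 = 9 + d5 = 23/2
  d9 = d5 + d4/5 - d6 = -11/2
  d10 = d7*5 = 665/2
  d11 = d10*5 = 3325/2
Walk from origin (0, 0):
  seg 1: down by d9 = -11/2 → (0, 11/2)
  seg 2: right by d6 = 41/5 → (41/5, 11/2)
  seg 3: left by d5 = 5/2 → (57/10, 11/2)
  seg 4: right by d8 = 23/2 → (86/5, 11/2)
  seg 5: up by d1 = 16 → (86/5, 43/2)
  seg 6: down by d5 = 5/2 → (86/5, 19)
  seg 7: left by d2 = 12 → (26/5, 19)
  seg 8: down by d2 = 12 → (26/5, 7)
  seg 9: up by d3 = 19/5 → (26/5, 54/5)
  seg 10: up by d2 = 12 → (26/5, 114/5)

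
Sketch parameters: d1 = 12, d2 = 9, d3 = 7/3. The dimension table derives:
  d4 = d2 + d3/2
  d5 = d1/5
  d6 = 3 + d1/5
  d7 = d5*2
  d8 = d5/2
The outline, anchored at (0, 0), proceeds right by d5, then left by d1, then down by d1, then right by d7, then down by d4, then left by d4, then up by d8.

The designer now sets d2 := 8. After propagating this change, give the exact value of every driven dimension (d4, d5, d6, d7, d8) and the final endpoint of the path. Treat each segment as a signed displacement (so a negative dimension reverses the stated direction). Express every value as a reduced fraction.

d4 = 55/6
d5 = 12/5
d6 = 27/5
d7 = 24/5
d8 = 6/5
endpoint = (-419/30, -599/30)

Apply edit: d2 := 8
  d4 = d2 + d3/2 = 55/6
  d5 = d1/5 = 12/5
  d6 = 3 + d1/5 = 27/5
  d7 = d5*2 = 24/5
  d8 = d5/2 = 6/5
Walk from origin (0, 0):
  seg 1: right by d5 = 12/5 → (12/5, 0)
  seg 2: left by d1 = 12 → (-48/5, 0)
  seg 3: down by d1 = 12 → (-48/5, -12)
  seg 4: right by d7 = 24/5 → (-24/5, -12)
  seg 5: down by d4 = 55/6 → (-24/5, -127/6)
  seg 6: left by d4 = 55/6 → (-419/30, -127/6)
  seg 7: up by d8 = 6/5 → (-419/30, -599/30)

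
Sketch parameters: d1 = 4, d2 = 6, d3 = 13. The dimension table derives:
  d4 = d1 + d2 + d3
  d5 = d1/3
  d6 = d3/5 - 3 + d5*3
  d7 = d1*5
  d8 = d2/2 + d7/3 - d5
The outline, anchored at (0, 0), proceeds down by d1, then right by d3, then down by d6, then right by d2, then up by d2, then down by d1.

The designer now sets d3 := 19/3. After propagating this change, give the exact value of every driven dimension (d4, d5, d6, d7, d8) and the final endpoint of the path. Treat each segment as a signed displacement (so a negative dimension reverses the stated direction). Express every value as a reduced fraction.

Apply edit: d3 := 19/3
  d4 = d1 + d2 + d3 = 49/3
  d5 = d1/3 = 4/3
  d6 = d3/5 - 3 + d5*3 = 34/15
  d7 = d1*5 = 20
  d8 = d2/2 + d7/3 - d5 = 25/3
Walk from origin (0, 0):
  seg 1: down by d1 = 4 → (0, -4)
  seg 2: right by d3 = 19/3 → (19/3, -4)
  seg 3: down by d6 = 34/15 → (19/3, -94/15)
  seg 4: right by d2 = 6 → (37/3, -94/15)
  seg 5: up by d2 = 6 → (37/3, -4/15)
  seg 6: down by d1 = 4 → (37/3, -64/15)

d4 = 49/3
d5 = 4/3
d6 = 34/15
d7 = 20
d8 = 25/3
endpoint = (37/3, -64/15)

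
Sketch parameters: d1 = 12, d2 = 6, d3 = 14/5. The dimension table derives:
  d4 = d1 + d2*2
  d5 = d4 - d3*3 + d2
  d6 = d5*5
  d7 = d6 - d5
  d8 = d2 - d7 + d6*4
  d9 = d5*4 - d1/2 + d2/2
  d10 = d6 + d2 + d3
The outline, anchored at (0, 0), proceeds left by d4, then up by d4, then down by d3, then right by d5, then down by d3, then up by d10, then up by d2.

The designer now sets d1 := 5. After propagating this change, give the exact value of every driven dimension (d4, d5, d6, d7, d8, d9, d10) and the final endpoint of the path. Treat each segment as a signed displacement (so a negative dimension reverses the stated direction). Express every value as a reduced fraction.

d4 = 17
d5 = 73/5
d6 = 73
d7 = 292/5
d8 = 1198/5
d9 = 589/10
d10 = 409/5
endpoint = (-12/5, 496/5)

Apply edit: d1 := 5
  d4 = d1 + d2*2 = 17
  d5 = d4 - d3*3 + d2 = 73/5
  d6 = d5*5 = 73
  d7 = d6 - d5 = 292/5
  d8 = d2 - d7 + d6*4 = 1198/5
  d9 = d5*4 - d1/2 + d2/2 = 589/10
  d10 = d6 + d2 + d3 = 409/5
Walk from origin (0, 0):
  seg 1: left by d4 = 17 → (-17, 0)
  seg 2: up by d4 = 17 → (-17, 17)
  seg 3: down by d3 = 14/5 → (-17, 71/5)
  seg 4: right by d5 = 73/5 → (-12/5, 71/5)
  seg 5: down by d3 = 14/5 → (-12/5, 57/5)
  seg 6: up by d10 = 409/5 → (-12/5, 466/5)
  seg 7: up by d2 = 6 → (-12/5, 496/5)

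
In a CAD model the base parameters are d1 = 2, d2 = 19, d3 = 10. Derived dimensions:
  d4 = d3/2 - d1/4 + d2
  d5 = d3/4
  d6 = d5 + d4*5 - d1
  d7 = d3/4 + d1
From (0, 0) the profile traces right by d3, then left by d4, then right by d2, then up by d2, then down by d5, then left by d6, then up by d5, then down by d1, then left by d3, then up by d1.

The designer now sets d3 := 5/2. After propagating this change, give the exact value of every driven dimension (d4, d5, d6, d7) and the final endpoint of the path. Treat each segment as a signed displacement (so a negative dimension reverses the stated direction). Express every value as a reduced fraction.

d4 = 79/4
d5 = 5/8
d6 = 779/8
d7 = 21/8
endpoint = (-785/8, 19)

Apply edit: d3 := 5/2
  d4 = d3/2 - d1/4 + d2 = 79/4
  d5 = d3/4 = 5/8
  d6 = d5 + d4*5 - d1 = 779/8
  d7 = d3/4 + d1 = 21/8
Walk from origin (0, 0):
  seg 1: right by d3 = 5/2 → (5/2, 0)
  seg 2: left by d4 = 79/4 → (-69/4, 0)
  seg 3: right by d2 = 19 → (7/4, 0)
  seg 4: up by d2 = 19 → (7/4, 19)
  seg 5: down by d5 = 5/8 → (7/4, 147/8)
  seg 6: left by d6 = 779/8 → (-765/8, 147/8)
  seg 7: up by d5 = 5/8 → (-765/8, 19)
  seg 8: down by d1 = 2 → (-765/8, 17)
  seg 9: left by d3 = 5/2 → (-785/8, 17)
  seg 10: up by d1 = 2 → (-785/8, 19)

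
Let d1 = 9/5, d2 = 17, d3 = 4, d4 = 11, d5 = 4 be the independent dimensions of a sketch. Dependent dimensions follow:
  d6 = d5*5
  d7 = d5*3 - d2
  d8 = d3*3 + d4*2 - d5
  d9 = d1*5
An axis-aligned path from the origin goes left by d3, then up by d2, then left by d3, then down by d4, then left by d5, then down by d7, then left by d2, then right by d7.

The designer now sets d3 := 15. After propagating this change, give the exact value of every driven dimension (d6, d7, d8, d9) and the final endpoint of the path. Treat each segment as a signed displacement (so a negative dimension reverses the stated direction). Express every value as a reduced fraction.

d6 = 20
d7 = -5
d8 = 63
d9 = 9
endpoint = (-56, 11)

Apply edit: d3 := 15
  d6 = d5*5 = 20
  d7 = d5*3 - d2 = -5
  d8 = d3*3 + d4*2 - d5 = 63
  d9 = d1*5 = 9
Walk from origin (0, 0):
  seg 1: left by d3 = 15 → (-15, 0)
  seg 2: up by d2 = 17 → (-15, 17)
  seg 3: left by d3 = 15 → (-30, 17)
  seg 4: down by d4 = 11 → (-30, 6)
  seg 5: left by d5 = 4 → (-34, 6)
  seg 6: down by d7 = -5 → (-34, 11)
  seg 7: left by d2 = 17 → (-51, 11)
  seg 8: right by d7 = -5 → (-56, 11)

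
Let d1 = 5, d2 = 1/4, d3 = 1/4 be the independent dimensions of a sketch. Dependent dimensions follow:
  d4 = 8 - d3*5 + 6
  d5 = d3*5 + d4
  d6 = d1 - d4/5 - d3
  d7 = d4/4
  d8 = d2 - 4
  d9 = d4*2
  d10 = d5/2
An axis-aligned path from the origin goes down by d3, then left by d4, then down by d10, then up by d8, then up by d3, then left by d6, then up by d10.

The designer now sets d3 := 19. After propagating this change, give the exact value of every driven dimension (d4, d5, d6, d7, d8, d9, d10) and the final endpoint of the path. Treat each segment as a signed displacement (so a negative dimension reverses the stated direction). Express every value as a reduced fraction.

d4 = -81
d5 = 14
d6 = 11/5
d7 = -81/4
d8 = -15/4
d9 = -162
d10 = 7
endpoint = (394/5, -15/4)

Apply edit: d3 := 19
  d4 = 8 - d3*5 + 6 = -81
  d5 = d3*5 + d4 = 14
  d6 = d1 - d4/5 - d3 = 11/5
  d7 = d4/4 = -81/4
  d8 = d2 - 4 = -15/4
  d9 = d4*2 = -162
  d10 = d5/2 = 7
Walk from origin (0, 0):
  seg 1: down by d3 = 19 → (0, -19)
  seg 2: left by d4 = -81 → (81, -19)
  seg 3: down by d10 = 7 → (81, -26)
  seg 4: up by d8 = -15/4 → (81, -119/4)
  seg 5: up by d3 = 19 → (81, -43/4)
  seg 6: left by d6 = 11/5 → (394/5, -43/4)
  seg 7: up by d10 = 7 → (394/5, -15/4)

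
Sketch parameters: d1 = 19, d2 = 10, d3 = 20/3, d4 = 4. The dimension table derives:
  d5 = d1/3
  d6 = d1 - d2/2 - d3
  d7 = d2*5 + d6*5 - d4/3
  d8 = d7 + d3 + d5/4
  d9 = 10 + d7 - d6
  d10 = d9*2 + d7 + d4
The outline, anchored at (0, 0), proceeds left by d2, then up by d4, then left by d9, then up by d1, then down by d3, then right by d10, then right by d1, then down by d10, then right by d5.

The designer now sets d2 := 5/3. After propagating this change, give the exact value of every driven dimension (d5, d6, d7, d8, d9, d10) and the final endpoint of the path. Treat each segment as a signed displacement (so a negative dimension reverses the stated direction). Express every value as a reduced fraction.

d5 = 19/3
d6 = 23/2
d7 = 129/2
d8 = 291/4
d9 = 63
d10 = 389/2
endpoint = (931/6, -1069/6)

Apply edit: d2 := 5/3
  d5 = d1/3 = 19/3
  d6 = d1 - d2/2 - d3 = 23/2
  d7 = d2*5 + d6*5 - d4/3 = 129/2
  d8 = d7 + d3 + d5/4 = 291/4
  d9 = 10 + d7 - d6 = 63
  d10 = d9*2 + d7 + d4 = 389/2
Walk from origin (0, 0):
  seg 1: left by d2 = 5/3 → (-5/3, 0)
  seg 2: up by d4 = 4 → (-5/3, 4)
  seg 3: left by d9 = 63 → (-194/3, 4)
  seg 4: up by d1 = 19 → (-194/3, 23)
  seg 5: down by d3 = 20/3 → (-194/3, 49/3)
  seg 6: right by d10 = 389/2 → (779/6, 49/3)
  seg 7: right by d1 = 19 → (893/6, 49/3)
  seg 8: down by d10 = 389/2 → (893/6, -1069/6)
  seg 9: right by d5 = 19/3 → (931/6, -1069/6)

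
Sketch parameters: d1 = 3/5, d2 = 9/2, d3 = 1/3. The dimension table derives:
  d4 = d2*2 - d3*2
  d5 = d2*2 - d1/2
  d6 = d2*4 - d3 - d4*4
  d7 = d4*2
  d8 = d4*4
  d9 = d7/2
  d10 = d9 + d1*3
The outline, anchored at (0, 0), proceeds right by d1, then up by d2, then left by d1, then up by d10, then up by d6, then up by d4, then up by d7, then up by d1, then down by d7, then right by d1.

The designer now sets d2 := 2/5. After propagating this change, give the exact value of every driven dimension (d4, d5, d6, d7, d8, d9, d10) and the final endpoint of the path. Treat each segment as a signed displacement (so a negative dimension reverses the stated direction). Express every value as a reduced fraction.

d4 = 2/15
d5 = 1/2
d6 = 11/15
d7 = 4/15
d8 = 8/15
d9 = 2/15
d10 = 29/15
endpoint = (3/5, 19/5)

Apply edit: d2 := 2/5
  d4 = d2*2 - d3*2 = 2/15
  d5 = d2*2 - d1/2 = 1/2
  d6 = d2*4 - d3 - d4*4 = 11/15
  d7 = d4*2 = 4/15
  d8 = d4*4 = 8/15
  d9 = d7/2 = 2/15
  d10 = d9 + d1*3 = 29/15
Walk from origin (0, 0):
  seg 1: right by d1 = 3/5 → (3/5, 0)
  seg 2: up by d2 = 2/5 → (3/5, 2/5)
  seg 3: left by d1 = 3/5 → (0, 2/5)
  seg 4: up by d10 = 29/15 → (0, 7/3)
  seg 5: up by d6 = 11/15 → (0, 46/15)
  seg 6: up by d4 = 2/15 → (0, 16/5)
  seg 7: up by d7 = 4/15 → (0, 52/15)
  seg 8: up by d1 = 3/5 → (0, 61/15)
  seg 9: down by d7 = 4/15 → (0, 19/5)
  seg 10: right by d1 = 3/5 → (3/5, 19/5)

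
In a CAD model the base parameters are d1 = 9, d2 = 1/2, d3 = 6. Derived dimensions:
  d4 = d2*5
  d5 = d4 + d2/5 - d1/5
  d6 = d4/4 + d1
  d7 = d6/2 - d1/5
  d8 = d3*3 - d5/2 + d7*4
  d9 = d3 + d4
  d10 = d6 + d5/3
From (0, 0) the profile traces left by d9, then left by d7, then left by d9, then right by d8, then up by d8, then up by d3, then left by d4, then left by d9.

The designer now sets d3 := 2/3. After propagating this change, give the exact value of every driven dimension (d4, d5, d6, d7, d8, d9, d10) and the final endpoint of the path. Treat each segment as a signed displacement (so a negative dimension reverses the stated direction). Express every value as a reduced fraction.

d4 = 5/2
d5 = 4/5
d6 = 77/8
d7 = 241/80
d8 = 273/20
d9 = 19/6
d10 = 1187/120
endpoint = (-109/80, 859/60)

Apply edit: d3 := 2/3
  d4 = d2*5 = 5/2
  d5 = d4 + d2/5 - d1/5 = 4/5
  d6 = d4/4 + d1 = 77/8
  d7 = d6/2 - d1/5 = 241/80
  d8 = d3*3 - d5/2 + d7*4 = 273/20
  d9 = d3 + d4 = 19/6
  d10 = d6 + d5/3 = 1187/120
Walk from origin (0, 0):
  seg 1: left by d9 = 19/6 → (-19/6, 0)
  seg 2: left by d7 = 241/80 → (-1483/240, 0)
  seg 3: left by d9 = 19/6 → (-2243/240, 0)
  seg 4: right by d8 = 273/20 → (1033/240, 0)
  seg 5: up by d8 = 273/20 → (1033/240, 273/20)
  seg 6: up by d3 = 2/3 → (1033/240, 859/60)
  seg 7: left by d4 = 5/2 → (433/240, 859/60)
  seg 8: left by d9 = 19/6 → (-109/80, 859/60)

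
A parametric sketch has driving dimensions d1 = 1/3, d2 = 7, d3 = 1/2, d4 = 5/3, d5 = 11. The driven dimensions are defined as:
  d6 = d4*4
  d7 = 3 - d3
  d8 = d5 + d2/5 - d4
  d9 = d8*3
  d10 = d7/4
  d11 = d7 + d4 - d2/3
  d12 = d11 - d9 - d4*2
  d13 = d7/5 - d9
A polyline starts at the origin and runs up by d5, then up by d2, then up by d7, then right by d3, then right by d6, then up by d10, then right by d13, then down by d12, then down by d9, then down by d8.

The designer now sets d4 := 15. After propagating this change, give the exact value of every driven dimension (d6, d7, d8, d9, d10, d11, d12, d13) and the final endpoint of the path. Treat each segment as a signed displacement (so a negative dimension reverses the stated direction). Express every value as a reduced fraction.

d6 = 60
d7 = 5/2
d8 = -13/5
d9 = -39/5
d10 = 5/8
d11 = 91/6
d12 = -211/30
d13 = 83/10
endpoint = (344/5, 4627/120)

Apply edit: d4 := 15
  d6 = d4*4 = 60
  d7 = 3 - d3 = 5/2
  d8 = d5 + d2/5 - d4 = -13/5
  d9 = d8*3 = -39/5
  d10 = d7/4 = 5/8
  d11 = d7 + d4 - d2/3 = 91/6
  d12 = d11 - d9 - d4*2 = -211/30
  d13 = d7/5 - d9 = 83/10
Walk from origin (0, 0):
  seg 1: up by d5 = 11 → (0, 11)
  seg 2: up by d2 = 7 → (0, 18)
  seg 3: up by d7 = 5/2 → (0, 41/2)
  seg 4: right by d3 = 1/2 → (1/2, 41/2)
  seg 5: right by d6 = 60 → (121/2, 41/2)
  seg 6: up by d10 = 5/8 → (121/2, 169/8)
  seg 7: right by d13 = 83/10 → (344/5, 169/8)
  seg 8: down by d12 = -211/30 → (344/5, 3379/120)
  seg 9: down by d9 = -39/5 → (344/5, 863/24)
  seg 10: down by d8 = -13/5 → (344/5, 4627/120)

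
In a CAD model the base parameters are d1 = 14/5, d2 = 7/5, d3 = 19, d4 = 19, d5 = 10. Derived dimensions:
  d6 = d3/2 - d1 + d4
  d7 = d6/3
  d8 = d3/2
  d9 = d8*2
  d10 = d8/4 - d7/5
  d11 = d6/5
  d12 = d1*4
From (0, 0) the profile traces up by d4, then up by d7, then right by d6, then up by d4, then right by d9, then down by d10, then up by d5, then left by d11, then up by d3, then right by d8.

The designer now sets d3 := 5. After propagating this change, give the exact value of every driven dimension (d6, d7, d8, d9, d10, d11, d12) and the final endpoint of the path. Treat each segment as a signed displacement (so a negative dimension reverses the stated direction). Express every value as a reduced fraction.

d6 = 187/10
d7 = 187/30
d8 = 5/2
d9 = 5
d10 = -373/600
d11 = 187/50
d12 = 56/5
endpoint = (1123/50, 11971/200)

Apply edit: d3 := 5
  d6 = d3/2 - d1 + d4 = 187/10
  d7 = d6/3 = 187/30
  d8 = d3/2 = 5/2
  d9 = d8*2 = 5
  d10 = d8/4 - d7/5 = -373/600
  d11 = d6/5 = 187/50
  d12 = d1*4 = 56/5
Walk from origin (0, 0):
  seg 1: up by d4 = 19 → (0, 19)
  seg 2: up by d7 = 187/30 → (0, 757/30)
  seg 3: right by d6 = 187/10 → (187/10, 757/30)
  seg 4: up by d4 = 19 → (187/10, 1327/30)
  seg 5: right by d9 = 5 → (237/10, 1327/30)
  seg 6: down by d10 = -373/600 → (237/10, 8971/200)
  seg 7: up by d5 = 10 → (237/10, 10971/200)
  seg 8: left by d11 = 187/50 → (499/25, 10971/200)
  seg 9: up by d3 = 5 → (499/25, 11971/200)
  seg 10: right by d8 = 5/2 → (1123/50, 11971/200)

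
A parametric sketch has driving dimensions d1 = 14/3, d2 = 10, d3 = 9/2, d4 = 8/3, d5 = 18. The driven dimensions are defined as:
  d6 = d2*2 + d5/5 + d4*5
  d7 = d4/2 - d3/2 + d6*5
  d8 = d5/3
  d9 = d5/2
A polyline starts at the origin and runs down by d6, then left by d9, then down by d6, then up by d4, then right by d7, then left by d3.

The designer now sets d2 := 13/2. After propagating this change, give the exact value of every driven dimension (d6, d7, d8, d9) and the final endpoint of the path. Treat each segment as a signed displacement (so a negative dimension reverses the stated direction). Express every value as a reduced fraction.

d6 = 449/15
d7 = 595/4
d8 = 6
d9 = 9
endpoint = (541/4, -286/5)

Apply edit: d2 := 13/2
  d6 = d2*2 + d5/5 + d4*5 = 449/15
  d7 = d4/2 - d3/2 + d6*5 = 595/4
  d8 = d5/3 = 6
  d9 = d5/2 = 9
Walk from origin (0, 0):
  seg 1: down by d6 = 449/15 → (0, -449/15)
  seg 2: left by d9 = 9 → (-9, -449/15)
  seg 3: down by d6 = 449/15 → (-9, -898/15)
  seg 4: up by d4 = 8/3 → (-9, -286/5)
  seg 5: right by d7 = 595/4 → (559/4, -286/5)
  seg 6: left by d3 = 9/2 → (541/4, -286/5)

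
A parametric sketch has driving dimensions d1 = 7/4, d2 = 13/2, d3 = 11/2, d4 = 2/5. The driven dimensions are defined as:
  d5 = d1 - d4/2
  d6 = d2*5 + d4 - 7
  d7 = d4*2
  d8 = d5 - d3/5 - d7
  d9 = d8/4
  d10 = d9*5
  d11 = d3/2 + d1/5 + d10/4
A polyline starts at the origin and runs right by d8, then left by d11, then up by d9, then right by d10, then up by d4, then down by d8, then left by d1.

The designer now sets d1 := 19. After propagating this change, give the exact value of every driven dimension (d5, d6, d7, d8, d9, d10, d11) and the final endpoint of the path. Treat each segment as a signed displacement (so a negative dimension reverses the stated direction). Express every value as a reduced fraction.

d5 = 94/5
d6 = 259/10
d7 = 4/5
d8 = 169/10
d9 = 169/40
d10 = 169/8
d11 = 1893/160
endpoint = (1151/160, -491/40)

Apply edit: d1 := 19
  d5 = d1 - d4/2 = 94/5
  d6 = d2*5 + d4 - 7 = 259/10
  d7 = d4*2 = 4/5
  d8 = d5 - d3/5 - d7 = 169/10
  d9 = d8/4 = 169/40
  d10 = d9*5 = 169/8
  d11 = d3/2 + d1/5 + d10/4 = 1893/160
Walk from origin (0, 0):
  seg 1: right by d8 = 169/10 → (169/10, 0)
  seg 2: left by d11 = 1893/160 → (811/160, 0)
  seg 3: up by d9 = 169/40 → (811/160, 169/40)
  seg 4: right by d10 = 169/8 → (4191/160, 169/40)
  seg 5: up by d4 = 2/5 → (4191/160, 37/8)
  seg 6: down by d8 = 169/10 → (4191/160, -491/40)
  seg 7: left by d1 = 19 → (1151/160, -491/40)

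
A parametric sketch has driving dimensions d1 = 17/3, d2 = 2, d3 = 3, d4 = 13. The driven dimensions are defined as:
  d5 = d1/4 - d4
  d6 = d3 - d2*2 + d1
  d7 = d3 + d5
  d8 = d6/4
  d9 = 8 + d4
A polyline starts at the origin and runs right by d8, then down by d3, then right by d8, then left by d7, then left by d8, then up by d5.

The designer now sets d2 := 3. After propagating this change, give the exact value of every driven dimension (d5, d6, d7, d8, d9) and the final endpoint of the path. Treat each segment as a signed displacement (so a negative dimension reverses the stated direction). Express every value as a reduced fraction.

d5 = -139/12
d6 = 8/3
d7 = -103/12
d8 = 2/3
d9 = 21
endpoint = (37/4, -175/12)

Apply edit: d2 := 3
  d5 = d1/4 - d4 = -139/12
  d6 = d3 - d2*2 + d1 = 8/3
  d7 = d3 + d5 = -103/12
  d8 = d6/4 = 2/3
  d9 = 8 + d4 = 21
Walk from origin (0, 0):
  seg 1: right by d8 = 2/3 → (2/3, 0)
  seg 2: down by d3 = 3 → (2/3, -3)
  seg 3: right by d8 = 2/3 → (4/3, -3)
  seg 4: left by d7 = -103/12 → (119/12, -3)
  seg 5: left by d8 = 2/3 → (37/4, -3)
  seg 6: up by d5 = -139/12 → (37/4, -175/12)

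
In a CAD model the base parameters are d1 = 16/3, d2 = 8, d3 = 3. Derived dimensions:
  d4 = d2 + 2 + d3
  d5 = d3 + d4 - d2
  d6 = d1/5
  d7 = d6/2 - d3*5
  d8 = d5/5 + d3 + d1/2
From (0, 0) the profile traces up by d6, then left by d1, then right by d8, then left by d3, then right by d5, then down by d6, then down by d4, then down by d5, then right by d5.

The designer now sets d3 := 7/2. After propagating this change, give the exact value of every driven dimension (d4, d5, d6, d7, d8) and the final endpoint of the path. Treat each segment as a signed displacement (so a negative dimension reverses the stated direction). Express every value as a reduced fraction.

d4 = 27/2
d5 = 9
d6 = 16/15
d7 = -509/30
d8 = 239/30
endpoint = (257/15, -45/2)

Apply edit: d3 := 7/2
  d4 = d2 + 2 + d3 = 27/2
  d5 = d3 + d4 - d2 = 9
  d6 = d1/5 = 16/15
  d7 = d6/2 - d3*5 = -509/30
  d8 = d5/5 + d3 + d1/2 = 239/30
Walk from origin (0, 0):
  seg 1: up by d6 = 16/15 → (0, 16/15)
  seg 2: left by d1 = 16/3 → (-16/3, 16/15)
  seg 3: right by d8 = 239/30 → (79/30, 16/15)
  seg 4: left by d3 = 7/2 → (-13/15, 16/15)
  seg 5: right by d5 = 9 → (122/15, 16/15)
  seg 6: down by d6 = 16/15 → (122/15, 0)
  seg 7: down by d4 = 27/2 → (122/15, -27/2)
  seg 8: down by d5 = 9 → (122/15, -45/2)
  seg 9: right by d5 = 9 → (257/15, -45/2)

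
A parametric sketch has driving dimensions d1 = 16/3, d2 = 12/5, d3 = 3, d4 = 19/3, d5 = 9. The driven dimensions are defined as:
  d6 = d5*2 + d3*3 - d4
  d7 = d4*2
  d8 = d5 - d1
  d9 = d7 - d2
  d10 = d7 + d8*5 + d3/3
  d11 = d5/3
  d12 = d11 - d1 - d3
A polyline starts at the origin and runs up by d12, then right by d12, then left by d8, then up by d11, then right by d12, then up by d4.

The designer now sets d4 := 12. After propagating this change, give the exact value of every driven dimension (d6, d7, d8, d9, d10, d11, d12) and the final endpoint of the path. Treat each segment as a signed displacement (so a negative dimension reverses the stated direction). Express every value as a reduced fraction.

Apply edit: d4 := 12
  d6 = d5*2 + d3*3 - d4 = 15
  d7 = d4*2 = 24
  d8 = d5 - d1 = 11/3
  d9 = d7 - d2 = 108/5
  d10 = d7 + d8*5 + d3/3 = 130/3
  d11 = d5/3 = 3
  d12 = d11 - d1 - d3 = -16/3
Walk from origin (0, 0):
  seg 1: up by d12 = -16/3 → (0, -16/3)
  seg 2: right by d12 = -16/3 → (-16/3, -16/3)
  seg 3: left by d8 = 11/3 → (-9, -16/3)
  seg 4: up by d11 = 3 → (-9, -7/3)
  seg 5: right by d12 = -16/3 → (-43/3, -7/3)
  seg 6: up by d4 = 12 → (-43/3, 29/3)

d6 = 15
d7 = 24
d8 = 11/3
d9 = 108/5
d10 = 130/3
d11 = 3
d12 = -16/3
endpoint = (-43/3, 29/3)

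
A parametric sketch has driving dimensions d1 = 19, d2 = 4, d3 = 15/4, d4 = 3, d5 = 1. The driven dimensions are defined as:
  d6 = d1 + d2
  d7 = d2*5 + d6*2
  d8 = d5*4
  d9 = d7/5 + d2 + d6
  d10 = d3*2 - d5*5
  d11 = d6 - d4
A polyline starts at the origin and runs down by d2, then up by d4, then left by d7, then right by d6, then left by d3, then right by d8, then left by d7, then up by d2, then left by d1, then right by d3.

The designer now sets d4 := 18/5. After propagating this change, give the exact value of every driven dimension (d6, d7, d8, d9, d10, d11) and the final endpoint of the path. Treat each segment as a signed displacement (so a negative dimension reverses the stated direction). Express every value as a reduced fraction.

Apply edit: d4 := 18/5
  d6 = d1 + d2 = 23
  d7 = d2*5 + d6*2 = 66
  d8 = d5*4 = 4
  d9 = d7/5 + d2 + d6 = 201/5
  d10 = d3*2 - d5*5 = 5/2
  d11 = d6 - d4 = 97/5
Walk from origin (0, 0):
  seg 1: down by d2 = 4 → (0, -4)
  seg 2: up by d4 = 18/5 → (0, -2/5)
  seg 3: left by d7 = 66 → (-66, -2/5)
  seg 4: right by d6 = 23 → (-43, -2/5)
  seg 5: left by d3 = 15/4 → (-187/4, -2/5)
  seg 6: right by d8 = 4 → (-171/4, -2/5)
  seg 7: left by d7 = 66 → (-435/4, -2/5)
  seg 8: up by d2 = 4 → (-435/4, 18/5)
  seg 9: left by d1 = 19 → (-511/4, 18/5)
  seg 10: right by d3 = 15/4 → (-124, 18/5)

d6 = 23
d7 = 66
d8 = 4
d9 = 201/5
d10 = 5/2
d11 = 97/5
endpoint = (-124, 18/5)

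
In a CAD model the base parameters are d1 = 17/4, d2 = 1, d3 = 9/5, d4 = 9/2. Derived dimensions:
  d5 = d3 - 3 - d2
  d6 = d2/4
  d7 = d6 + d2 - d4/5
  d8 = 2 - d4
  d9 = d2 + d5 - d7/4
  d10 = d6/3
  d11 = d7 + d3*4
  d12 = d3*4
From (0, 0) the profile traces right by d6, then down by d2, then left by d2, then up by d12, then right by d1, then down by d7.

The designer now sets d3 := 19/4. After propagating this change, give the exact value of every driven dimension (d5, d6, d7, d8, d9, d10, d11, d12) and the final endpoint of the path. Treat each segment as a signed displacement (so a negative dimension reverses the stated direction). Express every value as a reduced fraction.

Apply edit: d3 := 19/4
  d5 = d3 - 3 - d2 = 3/4
  d6 = d2/4 = 1/4
  d7 = d6 + d2 - d4/5 = 7/20
  d8 = 2 - d4 = -5/2
  d9 = d2 + d5 - d7/4 = 133/80
  d10 = d6/3 = 1/12
  d11 = d7 + d3*4 = 387/20
  d12 = d3*4 = 19
Walk from origin (0, 0):
  seg 1: right by d6 = 1/4 → (1/4, 0)
  seg 2: down by d2 = 1 → (1/4, -1)
  seg 3: left by d2 = 1 → (-3/4, -1)
  seg 4: up by d12 = 19 → (-3/4, 18)
  seg 5: right by d1 = 17/4 → (7/2, 18)
  seg 6: down by d7 = 7/20 → (7/2, 353/20)

d5 = 3/4
d6 = 1/4
d7 = 7/20
d8 = -5/2
d9 = 133/80
d10 = 1/12
d11 = 387/20
d12 = 19
endpoint = (7/2, 353/20)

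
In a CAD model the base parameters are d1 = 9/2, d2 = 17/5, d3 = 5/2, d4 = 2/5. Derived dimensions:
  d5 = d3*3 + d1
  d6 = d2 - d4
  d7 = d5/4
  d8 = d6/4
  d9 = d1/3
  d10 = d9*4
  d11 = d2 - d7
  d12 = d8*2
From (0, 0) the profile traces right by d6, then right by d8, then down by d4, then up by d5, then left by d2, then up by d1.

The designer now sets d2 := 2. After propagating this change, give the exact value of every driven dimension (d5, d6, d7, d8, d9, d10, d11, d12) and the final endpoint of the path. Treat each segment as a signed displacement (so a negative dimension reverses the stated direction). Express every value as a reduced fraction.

d5 = 12
d6 = 8/5
d7 = 3
d8 = 2/5
d9 = 3/2
d10 = 6
d11 = -1
d12 = 4/5
endpoint = (0, 161/10)

Apply edit: d2 := 2
  d5 = d3*3 + d1 = 12
  d6 = d2 - d4 = 8/5
  d7 = d5/4 = 3
  d8 = d6/4 = 2/5
  d9 = d1/3 = 3/2
  d10 = d9*4 = 6
  d11 = d2 - d7 = -1
  d12 = d8*2 = 4/5
Walk from origin (0, 0):
  seg 1: right by d6 = 8/5 → (8/5, 0)
  seg 2: right by d8 = 2/5 → (2, 0)
  seg 3: down by d4 = 2/5 → (2, -2/5)
  seg 4: up by d5 = 12 → (2, 58/5)
  seg 5: left by d2 = 2 → (0, 58/5)
  seg 6: up by d1 = 9/2 → (0, 161/10)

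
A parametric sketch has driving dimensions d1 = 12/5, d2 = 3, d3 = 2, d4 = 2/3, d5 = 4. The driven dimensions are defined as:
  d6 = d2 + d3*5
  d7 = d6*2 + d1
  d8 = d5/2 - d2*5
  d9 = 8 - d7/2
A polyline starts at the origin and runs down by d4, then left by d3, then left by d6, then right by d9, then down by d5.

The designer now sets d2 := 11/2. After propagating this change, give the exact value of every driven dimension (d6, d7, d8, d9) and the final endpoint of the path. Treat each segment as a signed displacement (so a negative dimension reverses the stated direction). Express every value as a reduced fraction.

Apply edit: d2 := 11/2
  d6 = d2 + d3*5 = 31/2
  d7 = d6*2 + d1 = 167/5
  d8 = d5/2 - d2*5 = -51/2
  d9 = 8 - d7/2 = -87/10
Walk from origin (0, 0):
  seg 1: down by d4 = 2/3 → (0, -2/3)
  seg 2: left by d3 = 2 → (-2, -2/3)
  seg 3: left by d6 = 31/2 → (-35/2, -2/3)
  seg 4: right by d9 = -87/10 → (-131/5, -2/3)
  seg 5: down by d5 = 4 → (-131/5, -14/3)

d6 = 31/2
d7 = 167/5
d8 = -51/2
d9 = -87/10
endpoint = (-131/5, -14/3)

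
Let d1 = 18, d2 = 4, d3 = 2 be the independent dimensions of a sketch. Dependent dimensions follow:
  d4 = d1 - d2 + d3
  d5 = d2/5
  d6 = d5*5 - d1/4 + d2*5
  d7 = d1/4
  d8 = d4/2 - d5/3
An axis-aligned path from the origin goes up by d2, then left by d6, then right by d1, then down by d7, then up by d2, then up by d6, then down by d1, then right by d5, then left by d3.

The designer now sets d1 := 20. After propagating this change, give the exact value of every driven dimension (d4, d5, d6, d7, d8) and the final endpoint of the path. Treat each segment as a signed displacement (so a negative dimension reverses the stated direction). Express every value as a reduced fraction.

d4 = 18
d5 = 4/5
d6 = 19
d7 = 5
d8 = 131/15
endpoint = (-1/5, 2)

Apply edit: d1 := 20
  d4 = d1 - d2 + d3 = 18
  d5 = d2/5 = 4/5
  d6 = d5*5 - d1/4 + d2*5 = 19
  d7 = d1/4 = 5
  d8 = d4/2 - d5/3 = 131/15
Walk from origin (0, 0):
  seg 1: up by d2 = 4 → (0, 4)
  seg 2: left by d6 = 19 → (-19, 4)
  seg 3: right by d1 = 20 → (1, 4)
  seg 4: down by d7 = 5 → (1, -1)
  seg 5: up by d2 = 4 → (1, 3)
  seg 6: up by d6 = 19 → (1, 22)
  seg 7: down by d1 = 20 → (1, 2)
  seg 8: right by d5 = 4/5 → (9/5, 2)
  seg 9: left by d3 = 2 → (-1/5, 2)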